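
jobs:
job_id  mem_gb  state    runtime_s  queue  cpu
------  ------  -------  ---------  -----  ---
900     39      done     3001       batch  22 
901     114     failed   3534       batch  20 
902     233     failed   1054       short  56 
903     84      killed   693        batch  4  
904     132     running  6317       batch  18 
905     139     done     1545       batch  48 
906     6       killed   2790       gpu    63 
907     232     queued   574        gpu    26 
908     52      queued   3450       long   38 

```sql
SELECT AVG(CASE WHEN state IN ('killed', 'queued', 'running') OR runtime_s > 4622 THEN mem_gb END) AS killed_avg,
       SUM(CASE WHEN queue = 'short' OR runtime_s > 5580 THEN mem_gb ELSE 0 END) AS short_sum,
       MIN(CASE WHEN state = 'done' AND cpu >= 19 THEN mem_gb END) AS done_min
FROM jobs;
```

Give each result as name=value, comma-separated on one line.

[killed_avg: state IN ('killed', 'queued', 'running') OR runtime_s > 4622]
job_id=900: ✗
job_id=901: ✗
job_id=902: ✗
job_id=903: ✓ → 84
job_id=904: ✓ → 132
job_id=905: ✗
job_id=906: ✓ → 6
job_id=907: ✓ → 232
job_id=908: ✓ → 52
killed_avg = (84 + 132 + 6 + 232 + 52) / 5 = 101.2
—
[short_sum: queue = 'short' OR runtime_s > 5580]
job_id=900: ✗
job_id=901: ✗
job_id=902: ✓ → 233
job_id=903: ✗
job_id=904: ✓ → 132
job_id=905: ✗
job_id=906: ✗
job_id=907: ✗
job_id=908: ✗
short_sum = 233 + 132 = 365
—
[done_min: state = 'done' AND cpu >= 19]
job_id=900: ✓ → 39
job_id=901: ✗
job_id=902: ✗
job_id=903: ✗
job_id=904: ✗
job_id=905: ✓ → 139
job_id=906: ✗
job_id=907: ✗
job_id=908: ✗
done_min = MIN(39, 139) = 39

killed_avg=101.2, short_sum=365, done_min=39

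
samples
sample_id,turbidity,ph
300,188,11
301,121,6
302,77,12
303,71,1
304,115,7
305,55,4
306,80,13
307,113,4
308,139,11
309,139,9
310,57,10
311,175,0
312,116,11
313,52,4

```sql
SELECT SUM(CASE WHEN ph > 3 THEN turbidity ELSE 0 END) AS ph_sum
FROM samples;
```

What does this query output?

1252

sample_id=300: ✓ → 188
sample_id=301: ✓ → 121
sample_id=302: ✓ → 77
sample_id=303: ✗
sample_id=304: ✓ → 115
sample_id=305: ✓ → 55
sample_id=306: ✓ → 80
sample_id=307: ✓ → 113
sample_id=308: ✓ → 139
sample_id=309: ✓ → 139
sample_id=310: ✓ → 57
sample_id=311: ✗
sample_id=312: ✓ → 116
sample_id=313: ✓ → 52
ph_sum = 188 + 121 + 77 + 115 + 55 + 80 + 113 + 139 + 139 + 57 + 116 + 52 = 1252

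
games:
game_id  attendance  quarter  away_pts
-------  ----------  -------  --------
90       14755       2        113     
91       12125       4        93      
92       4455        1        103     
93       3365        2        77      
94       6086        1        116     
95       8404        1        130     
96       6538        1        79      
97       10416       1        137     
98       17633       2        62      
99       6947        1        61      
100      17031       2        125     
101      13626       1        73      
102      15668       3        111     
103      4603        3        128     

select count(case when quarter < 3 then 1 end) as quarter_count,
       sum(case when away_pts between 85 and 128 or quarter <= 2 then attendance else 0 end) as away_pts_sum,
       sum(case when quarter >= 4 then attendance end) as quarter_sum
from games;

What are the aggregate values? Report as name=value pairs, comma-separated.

quarter_count=11, away_pts_sum=141652, quarter_sum=12125

[quarter_count: quarter < 3]
game_id=90: ✓ → 1
game_id=91: ✗
game_id=92: ✓ → 1
game_id=93: ✓ → 1
game_id=94: ✓ → 1
game_id=95: ✓ → 1
game_id=96: ✓ → 1
game_id=97: ✓ → 1
game_id=98: ✓ → 1
game_id=99: ✓ → 1
game_id=100: ✓ → 1
game_id=101: ✓ → 1
game_id=102: ✗
game_id=103: ✗
quarter_count = COUNT(1, 1, 1, 1, 1, 1, 1, 1, 1, 1, 1) = 11
—
[away_pts_sum: away_pts between 85 and 128 or quarter <= 2]
game_id=90: ✓ → 14755
game_id=91: ✓ → 12125
game_id=92: ✓ → 4455
game_id=93: ✓ → 3365
game_id=94: ✓ → 6086
game_id=95: ✓ → 8404
game_id=96: ✓ → 6538
game_id=97: ✓ → 10416
game_id=98: ✓ → 17633
game_id=99: ✓ → 6947
game_id=100: ✓ → 17031
game_id=101: ✓ → 13626
game_id=102: ✓ → 15668
game_id=103: ✓ → 4603
away_pts_sum = 14755 + 12125 + 4455 + 3365 + 6086 + 8404 + 6538 + 10416 + 17633 + 6947 + 17031 + 13626 + 15668 + 4603 = 141652
—
[quarter_sum: quarter >= 4]
game_id=90: ✗
game_id=91: ✓ → 12125
game_id=92: ✗
game_id=93: ✗
game_id=94: ✗
game_id=95: ✗
game_id=96: ✗
game_id=97: ✗
game_id=98: ✗
game_id=99: ✗
game_id=100: ✗
game_id=101: ✗
game_id=102: ✗
game_id=103: ✗
quarter_sum = 12125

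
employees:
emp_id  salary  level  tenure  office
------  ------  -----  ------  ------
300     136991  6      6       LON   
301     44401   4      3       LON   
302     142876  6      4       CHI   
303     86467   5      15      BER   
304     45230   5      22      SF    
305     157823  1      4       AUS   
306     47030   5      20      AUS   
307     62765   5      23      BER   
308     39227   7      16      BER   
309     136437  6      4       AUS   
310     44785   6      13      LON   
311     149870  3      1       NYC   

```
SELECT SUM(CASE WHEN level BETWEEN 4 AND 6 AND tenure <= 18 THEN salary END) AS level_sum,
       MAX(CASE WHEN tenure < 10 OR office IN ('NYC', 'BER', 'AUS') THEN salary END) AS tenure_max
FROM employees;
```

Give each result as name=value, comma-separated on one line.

[level_sum: level BETWEEN 4 AND 6 AND tenure <= 18]
emp_id=300: ✓ → 136991
emp_id=301: ✓ → 44401
emp_id=302: ✓ → 142876
emp_id=303: ✓ → 86467
emp_id=304: ✗
emp_id=305: ✗
emp_id=306: ✗
emp_id=307: ✗
emp_id=308: ✗
emp_id=309: ✓ → 136437
emp_id=310: ✓ → 44785
emp_id=311: ✗
level_sum = 136991 + 44401 + 142876 + 86467 + 136437 + 44785 = 591957
—
[tenure_max: tenure < 10 OR office IN ('NYC', 'BER', 'AUS')]
emp_id=300: ✓ → 136991
emp_id=301: ✓ → 44401
emp_id=302: ✓ → 142876
emp_id=303: ✓ → 86467
emp_id=304: ✗
emp_id=305: ✓ → 157823
emp_id=306: ✓ → 47030
emp_id=307: ✓ → 62765
emp_id=308: ✓ → 39227
emp_id=309: ✓ → 136437
emp_id=310: ✗
emp_id=311: ✓ → 149870
tenure_max = MAX(136991, 44401, 142876, 86467, 157823, 47030, 62765, 39227, 136437, 149870) = 157823

level_sum=591957, tenure_max=157823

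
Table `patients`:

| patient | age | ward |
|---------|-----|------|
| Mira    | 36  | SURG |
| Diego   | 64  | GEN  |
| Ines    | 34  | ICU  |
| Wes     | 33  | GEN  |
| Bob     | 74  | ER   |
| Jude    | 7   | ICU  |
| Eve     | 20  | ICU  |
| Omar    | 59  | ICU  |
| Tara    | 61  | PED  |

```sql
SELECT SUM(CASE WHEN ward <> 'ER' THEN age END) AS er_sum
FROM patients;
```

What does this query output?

patient=Mira: ✓ → 36
patient=Diego: ✓ → 64
patient=Ines: ✓ → 34
patient=Wes: ✓ → 33
patient=Bob: ✗
patient=Jude: ✓ → 7
patient=Eve: ✓ → 20
patient=Omar: ✓ → 59
patient=Tara: ✓ → 61
er_sum = 36 + 64 + 34 + 33 + 7 + 20 + 59 + 61 = 314

314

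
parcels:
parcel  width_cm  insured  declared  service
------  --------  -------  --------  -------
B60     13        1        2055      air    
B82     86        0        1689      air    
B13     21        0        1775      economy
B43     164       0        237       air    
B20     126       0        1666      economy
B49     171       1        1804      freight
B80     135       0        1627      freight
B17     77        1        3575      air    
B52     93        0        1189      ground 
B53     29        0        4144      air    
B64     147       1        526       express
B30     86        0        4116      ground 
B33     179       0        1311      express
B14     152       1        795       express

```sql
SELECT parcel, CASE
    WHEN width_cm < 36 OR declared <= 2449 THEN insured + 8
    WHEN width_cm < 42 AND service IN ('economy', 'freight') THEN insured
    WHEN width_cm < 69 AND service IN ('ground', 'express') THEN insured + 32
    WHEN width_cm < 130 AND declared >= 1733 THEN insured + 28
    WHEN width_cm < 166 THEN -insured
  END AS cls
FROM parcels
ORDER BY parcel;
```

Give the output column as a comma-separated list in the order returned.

8, 9, 29, 8, 28, 8, 8, 9, 8, 8, 9, 9, 8, 8

parcel=B13: width_cm < 36 OR declared <= 2449 → 8
parcel=B14: width_cm < 36 OR declared <= 2449 → 9
parcel=B17: width_cm < 130 AND declared >= 1733 → 29
parcel=B20: width_cm < 36 OR declared <= 2449 → 8
parcel=B30: width_cm < 130 AND declared >= 1733 → 28
parcel=B33: width_cm < 36 OR declared <= 2449 → 8
parcel=B43: width_cm < 36 OR declared <= 2449 → 8
parcel=B49: width_cm < 36 OR declared <= 2449 → 9
parcel=B52: width_cm < 36 OR declared <= 2449 → 8
parcel=B53: width_cm < 36 OR declared <= 2449 → 8
parcel=B60: width_cm < 36 OR declared <= 2449 → 9
parcel=B64: width_cm < 36 OR declared <= 2449 → 9
parcel=B80: width_cm < 36 OR declared <= 2449 → 8
parcel=B82: width_cm < 36 OR declared <= 2449 → 8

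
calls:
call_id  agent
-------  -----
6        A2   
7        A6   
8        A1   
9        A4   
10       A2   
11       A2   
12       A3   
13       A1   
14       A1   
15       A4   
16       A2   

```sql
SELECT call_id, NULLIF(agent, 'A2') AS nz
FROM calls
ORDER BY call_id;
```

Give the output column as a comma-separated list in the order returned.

call_id=6: agent=A2 vs A2: equal → NULL
call_id=7: agent=A6 vs A2: differ → A6
call_id=8: agent=A1 vs A2: differ → A1
call_id=9: agent=A4 vs A2: differ → A4
call_id=10: agent=A2 vs A2: equal → NULL
call_id=11: agent=A2 vs A2: equal → NULL
call_id=12: agent=A3 vs A2: differ → A3
call_id=13: agent=A1 vs A2: differ → A1
call_id=14: agent=A1 vs A2: differ → A1
call_id=15: agent=A4 vs A2: differ → A4
call_id=16: agent=A2 vs A2: equal → NULL

NULL, A6, A1, A4, NULL, NULL, A3, A1, A1, A4, NULL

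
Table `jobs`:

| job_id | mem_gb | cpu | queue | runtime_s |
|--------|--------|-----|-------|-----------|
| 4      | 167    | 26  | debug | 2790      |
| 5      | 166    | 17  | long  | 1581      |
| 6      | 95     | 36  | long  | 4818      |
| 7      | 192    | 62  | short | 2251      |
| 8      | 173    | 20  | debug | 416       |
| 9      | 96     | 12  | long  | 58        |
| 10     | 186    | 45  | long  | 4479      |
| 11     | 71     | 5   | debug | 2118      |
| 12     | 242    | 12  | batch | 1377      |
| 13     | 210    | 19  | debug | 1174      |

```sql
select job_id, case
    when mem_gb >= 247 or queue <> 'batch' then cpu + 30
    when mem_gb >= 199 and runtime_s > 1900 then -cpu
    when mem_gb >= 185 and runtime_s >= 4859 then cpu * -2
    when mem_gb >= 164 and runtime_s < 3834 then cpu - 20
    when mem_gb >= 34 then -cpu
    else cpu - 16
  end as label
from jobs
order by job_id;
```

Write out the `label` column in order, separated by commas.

job_id=4: mem_gb >= 247 or queue <> 'batch' → 56
job_id=5: mem_gb >= 247 or queue <> 'batch' → 47
job_id=6: mem_gb >= 247 or queue <> 'batch' → 66
job_id=7: mem_gb >= 247 or queue <> 'batch' → 92
job_id=8: mem_gb >= 247 or queue <> 'batch' → 50
job_id=9: mem_gb >= 247 or queue <> 'batch' → 42
job_id=10: mem_gb >= 247 or queue <> 'batch' → 75
job_id=11: mem_gb >= 247 or queue <> 'batch' → 35
job_id=12: mem_gb >= 164 and runtime_s < 3834 → -8
job_id=13: mem_gb >= 247 or queue <> 'batch' → 49

56, 47, 66, 92, 50, 42, 75, 35, -8, 49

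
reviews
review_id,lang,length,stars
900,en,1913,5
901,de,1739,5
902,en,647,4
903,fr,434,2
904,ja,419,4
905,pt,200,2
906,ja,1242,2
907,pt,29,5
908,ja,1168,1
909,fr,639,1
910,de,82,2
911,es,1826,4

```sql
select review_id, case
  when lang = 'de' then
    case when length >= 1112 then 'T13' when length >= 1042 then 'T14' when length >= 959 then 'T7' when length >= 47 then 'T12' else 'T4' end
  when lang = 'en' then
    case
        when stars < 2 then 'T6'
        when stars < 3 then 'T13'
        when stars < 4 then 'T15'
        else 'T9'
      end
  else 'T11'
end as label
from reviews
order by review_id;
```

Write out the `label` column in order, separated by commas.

review_id=900: lang='en' → inner[ELSE] → T9
review_id=901: lang='de' → inner[length >= 1112] → T13
review_id=902: lang='en' → inner[ELSE] → T9
review_id=903: lang='fr' → outer ELSE → T11
review_id=904: lang='ja' → outer ELSE → T11
review_id=905: lang='pt' → outer ELSE → T11
review_id=906: lang='ja' → outer ELSE → T11
review_id=907: lang='pt' → outer ELSE → T11
review_id=908: lang='ja' → outer ELSE → T11
review_id=909: lang='fr' → outer ELSE → T11
review_id=910: lang='de' → inner[length >= 47] → T12
review_id=911: lang='es' → outer ELSE → T11

T9, T13, T9, T11, T11, T11, T11, T11, T11, T11, T12, T11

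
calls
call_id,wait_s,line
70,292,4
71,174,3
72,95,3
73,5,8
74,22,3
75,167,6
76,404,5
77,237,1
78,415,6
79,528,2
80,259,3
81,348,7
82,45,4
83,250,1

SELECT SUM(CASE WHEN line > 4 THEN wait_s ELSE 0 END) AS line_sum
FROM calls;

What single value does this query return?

1339

call_id=70: ✗
call_id=71: ✗
call_id=72: ✗
call_id=73: ✓ → 5
call_id=74: ✗
call_id=75: ✓ → 167
call_id=76: ✓ → 404
call_id=77: ✗
call_id=78: ✓ → 415
call_id=79: ✗
call_id=80: ✗
call_id=81: ✓ → 348
call_id=82: ✗
call_id=83: ✗
line_sum = 5 + 167 + 404 + 415 + 348 = 1339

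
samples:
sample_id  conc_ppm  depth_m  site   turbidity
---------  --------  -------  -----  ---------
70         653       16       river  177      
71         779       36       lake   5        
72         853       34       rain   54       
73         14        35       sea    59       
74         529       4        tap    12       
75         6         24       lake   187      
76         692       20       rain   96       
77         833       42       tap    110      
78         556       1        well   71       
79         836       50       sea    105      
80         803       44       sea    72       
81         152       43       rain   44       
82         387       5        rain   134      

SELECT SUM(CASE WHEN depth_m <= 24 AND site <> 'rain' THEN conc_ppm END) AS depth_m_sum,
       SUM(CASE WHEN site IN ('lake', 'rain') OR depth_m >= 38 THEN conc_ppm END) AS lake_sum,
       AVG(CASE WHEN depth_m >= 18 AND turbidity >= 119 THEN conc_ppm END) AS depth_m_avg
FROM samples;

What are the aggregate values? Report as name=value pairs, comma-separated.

[depth_m_sum: depth_m <= 24 AND site <> 'rain']
sample_id=70: ✓ → 653
sample_id=71: ✗
sample_id=72: ✗
sample_id=73: ✗
sample_id=74: ✓ → 529
sample_id=75: ✓ → 6
sample_id=76: ✗
sample_id=77: ✗
sample_id=78: ✓ → 556
sample_id=79: ✗
sample_id=80: ✗
sample_id=81: ✗
sample_id=82: ✗
depth_m_sum = 653 + 529 + 6 + 556 = 1744
—
[lake_sum: site IN ('lake', 'rain') OR depth_m >= 38]
sample_id=70: ✗
sample_id=71: ✓ → 779
sample_id=72: ✓ → 853
sample_id=73: ✗
sample_id=74: ✗
sample_id=75: ✓ → 6
sample_id=76: ✓ → 692
sample_id=77: ✓ → 833
sample_id=78: ✗
sample_id=79: ✓ → 836
sample_id=80: ✓ → 803
sample_id=81: ✓ → 152
sample_id=82: ✓ → 387
lake_sum = 779 + 853 + 6 + 692 + 833 + 836 + 803 + 152 + 387 = 5341
—
[depth_m_avg: depth_m >= 18 AND turbidity >= 119]
sample_id=70: ✗
sample_id=71: ✗
sample_id=72: ✗
sample_id=73: ✗
sample_id=74: ✗
sample_id=75: ✓ → 6
sample_id=76: ✗
sample_id=77: ✗
sample_id=78: ✗
sample_id=79: ✗
sample_id=80: ✗
sample_id=81: ✗
sample_id=82: ✗
depth_m_avg = 6

depth_m_sum=1744, lake_sum=5341, depth_m_avg=6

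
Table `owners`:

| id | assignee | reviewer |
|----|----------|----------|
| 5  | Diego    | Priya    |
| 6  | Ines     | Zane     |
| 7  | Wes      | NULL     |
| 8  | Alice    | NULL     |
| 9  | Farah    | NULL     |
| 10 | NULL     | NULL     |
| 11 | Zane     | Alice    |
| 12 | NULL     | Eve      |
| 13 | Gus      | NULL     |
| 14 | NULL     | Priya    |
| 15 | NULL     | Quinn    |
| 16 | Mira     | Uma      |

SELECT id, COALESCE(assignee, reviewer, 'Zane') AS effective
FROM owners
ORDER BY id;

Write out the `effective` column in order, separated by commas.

id=5: assignee=Diego → Diego
id=6: assignee=Ines → Ines
id=7: assignee=Wes → Wes
id=8: assignee=Alice → Alice
id=9: assignee=Farah → Farah
id=10: assignee=NULL, reviewer=NULL, → literal Zane → Zane
id=11: assignee=Zane → Zane
id=12: assignee=NULL, reviewer=Eve → Eve
id=13: assignee=Gus → Gus
id=14: assignee=NULL, reviewer=Priya → Priya
id=15: assignee=NULL, reviewer=Quinn → Quinn
id=16: assignee=Mira → Mira

Diego, Ines, Wes, Alice, Farah, Zane, Zane, Eve, Gus, Priya, Quinn, Mira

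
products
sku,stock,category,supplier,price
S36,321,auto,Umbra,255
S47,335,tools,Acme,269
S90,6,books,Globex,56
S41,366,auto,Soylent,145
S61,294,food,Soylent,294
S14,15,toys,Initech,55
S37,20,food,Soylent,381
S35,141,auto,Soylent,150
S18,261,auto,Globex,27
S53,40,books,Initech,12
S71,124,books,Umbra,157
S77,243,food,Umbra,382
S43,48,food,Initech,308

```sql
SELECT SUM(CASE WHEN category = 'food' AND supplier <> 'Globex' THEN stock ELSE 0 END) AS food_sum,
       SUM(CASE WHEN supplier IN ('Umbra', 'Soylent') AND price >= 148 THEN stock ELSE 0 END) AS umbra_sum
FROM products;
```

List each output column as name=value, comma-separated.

[food_sum: category = 'food' AND supplier <> 'Globex']
sku=S36: ✗
sku=S47: ✗
sku=S90: ✗
sku=S41: ✗
sku=S61: ✓ → 294
sku=S14: ✗
sku=S37: ✓ → 20
sku=S35: ✗
sku=S18: ✗
sku=S53: ✗
sku=S71: ✗
sku=S77: ✓ → 243
sku=S43: ✓ → 48
food_sum = 294 + 20 + 243 + 48 = 605
—
[umbra_sum: supplier IN ('Umbra', 'Soylent') AND price >= 148]
sku=S36: ✓ → 321
sku=S47: ✗
sku=S90: ✗
sku=S41: ✗
sku=S61: ✓ → 294
sku=S14: ✗
sku=S37: ✓ → 20
sku=S35: ✓ → 141
sku=S18: ✗
sku=S53: ✗
sku=S71: ✓ → 124
sku=S77: ✓ → 243
sku=S43: ✗
umbra_sum = 321 + 294 + 20 + 141 + 124 + 243 = 1143

food_sum=605, umbra_sum=1143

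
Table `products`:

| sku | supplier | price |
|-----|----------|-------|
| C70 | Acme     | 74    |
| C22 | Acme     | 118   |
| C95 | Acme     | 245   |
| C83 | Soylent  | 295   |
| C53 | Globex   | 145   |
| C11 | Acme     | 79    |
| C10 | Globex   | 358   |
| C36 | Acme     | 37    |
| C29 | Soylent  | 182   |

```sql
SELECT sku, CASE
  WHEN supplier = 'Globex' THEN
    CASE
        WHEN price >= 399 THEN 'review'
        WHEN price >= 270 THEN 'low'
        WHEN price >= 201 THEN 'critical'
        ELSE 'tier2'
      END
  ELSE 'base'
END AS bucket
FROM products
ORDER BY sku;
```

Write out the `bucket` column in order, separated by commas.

sku=C10: supplier='Globex' → inner[price >= 270] → low
sku=C11: supplier='Acme' → outer ELSE → base
sku=C22: supplier='Acme' → outer ELSE → base
sku=C29: supplier='Soylent' → outer ELSE → base
sku=C36: supplier='Acme' → outer ELSE → base
sku=C53: supplier='Globex' → inner[ELSE] → tier2
sku=C70: supplier='Acme' → outer ELSE → base
sku=C83: supplier='Soylent' → outer ELSE → base
sku=C95: supplier='Acme' → outer ELSE → base

low, base, base, base, base, tier2, base, base, base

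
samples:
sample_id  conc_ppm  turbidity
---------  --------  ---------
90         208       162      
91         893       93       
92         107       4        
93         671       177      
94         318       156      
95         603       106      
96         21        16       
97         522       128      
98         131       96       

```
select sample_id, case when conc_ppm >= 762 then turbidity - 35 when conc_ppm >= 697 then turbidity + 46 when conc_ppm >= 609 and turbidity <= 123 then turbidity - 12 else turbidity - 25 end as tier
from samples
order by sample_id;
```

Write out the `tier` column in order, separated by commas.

sample_id=90: ELSE → 137
sample_id=91: conc_ppm >= 762 → 58
sample_id=92: ELSE → -21
sample_id=93: ELSE → 152
sample_id=94: ELSE → 131
sample_id=95: ELSE → 81
sample_id=96: ELSE → -9
sample_id=97: ELSE → 103
sample_id=98: ELSE → 71

137, 58, -21, 152, 131, 81, -9, 103, 71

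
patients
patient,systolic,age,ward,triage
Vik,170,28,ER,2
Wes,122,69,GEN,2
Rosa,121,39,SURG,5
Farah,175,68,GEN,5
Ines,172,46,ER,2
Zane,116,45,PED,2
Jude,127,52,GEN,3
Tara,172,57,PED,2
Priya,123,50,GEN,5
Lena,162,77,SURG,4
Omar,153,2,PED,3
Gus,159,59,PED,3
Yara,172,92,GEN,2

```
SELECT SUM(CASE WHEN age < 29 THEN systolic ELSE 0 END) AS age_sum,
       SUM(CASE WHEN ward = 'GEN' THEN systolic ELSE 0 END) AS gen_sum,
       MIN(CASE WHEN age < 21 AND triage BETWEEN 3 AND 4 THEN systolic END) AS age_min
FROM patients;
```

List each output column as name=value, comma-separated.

age_sum=323, gen_sum=719, age_min=153

[age_sum: age < 29]
patient=Vik: ✓ → 170
patient=Wes: ✗
patient=Rosa: ✗
patient=Farah: ✗
patient=Ines: ✗
patient=Zane: ✗
patient=Jude: ✗
patient=Tara: ✗
patient=Priya: ✗
patient=Lena: ✗
patient=Omar: ✓ → 153
patient=Gus: ✗
patient=Yara: ✗
age_sum = 170 + 153 = 323
—
[gen_sum: ward = 'GEN']
patient=Vik: ✗
patient=Wes: ✓ → 122
patient=Rosa: ✗
patient=Farah: ✓ → 175
patient=Ines: ✗
patient=Zane: ✗
patient=Jude: ✓ → 127
patient=Tara: ✗
patient=Priya: ✓ → 123
patient=Lena: ✗
patient=Omar: ✗
patient=Gus: ✗
patient=Yara: ✓ → 172
gen_sum = 122 + 175 + 127 + 123 + 172 = 719
—
[age_min: age < 21 AND triage BETWEEN 3 AND 4]
patient=Vik: ✗
patient=Wes: ✗
patient=Rosa: ✗
patient=Farah: ✗
patient=Ines: ✗
patient=Zane: ✗
patient=Jude: ✗
patient=Tara: ✗
patient=Priya: ✗
patient=Lena: ✗
patient=Omar: ✓ → 153
patient=Gus: ✗
patient=Yara: ✗
age_min = MIN(153) = 153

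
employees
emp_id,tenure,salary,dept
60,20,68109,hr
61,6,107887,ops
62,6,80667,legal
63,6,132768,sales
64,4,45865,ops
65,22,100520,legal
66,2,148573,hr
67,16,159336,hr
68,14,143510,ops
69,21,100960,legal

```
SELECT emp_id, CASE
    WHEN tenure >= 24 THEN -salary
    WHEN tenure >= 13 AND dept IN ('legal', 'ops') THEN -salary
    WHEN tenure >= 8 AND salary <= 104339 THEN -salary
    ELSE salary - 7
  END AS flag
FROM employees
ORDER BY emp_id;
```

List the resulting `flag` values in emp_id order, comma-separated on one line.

-68109, 107880, 80660, 132761, 45858, -100520, 148566, 159329, -143510, -100960

emp_id=60: tenure >= 8 AND salary <= 104339 → -68109
emp_id=61: ELSE → 107880
emp_id=62: ELSE → 80660
emp_id=63: ELSE → 132761
emp_id=64: ELSE → 45858
emp_id=65: tenure >= 13 AND dept IN ('legal', 'ops') → -100520
emp_id=66: ELSE → 148566
emp_id=67: ELSE → 159329
emp_id=68: tenure >= 13 AND dept IN ('legal', 'ops') → -143510
emp_id=69: tenure >= 13 AND dept IN ('legal', 'ops') → -100960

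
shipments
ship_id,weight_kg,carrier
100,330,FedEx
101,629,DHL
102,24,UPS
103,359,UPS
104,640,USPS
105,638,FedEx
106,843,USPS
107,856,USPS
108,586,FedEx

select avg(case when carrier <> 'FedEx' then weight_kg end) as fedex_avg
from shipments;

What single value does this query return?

558.5

ship_id=100: ✗
ship_id=101: ✓ → 629
ship_id=102: ✓ → 24
ship_id=103: ✓ → 359
ship_id=104: ✓ → 640
ship_id=105: ✗
ship_id=106: ✓ → 843
ship_id=107: ✓ → 856
ship_id=108: ✗
fedex_avg = (629 + 24 + 359 + 640 + 843 + 856) / 6 = 558.5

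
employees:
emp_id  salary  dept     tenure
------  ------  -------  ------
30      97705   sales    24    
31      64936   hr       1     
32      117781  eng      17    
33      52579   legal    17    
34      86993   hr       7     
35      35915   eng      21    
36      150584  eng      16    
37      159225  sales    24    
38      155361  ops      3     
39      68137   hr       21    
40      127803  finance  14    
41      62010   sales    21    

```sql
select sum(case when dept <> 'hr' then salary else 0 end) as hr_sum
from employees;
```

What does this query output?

958963

emp_id=30: ✓ → 97705
emp_id=31: ✗
emp_id=32: ✓ → 117781
emp_id=33: ✓ → 52579
emp_id=34: ✗
emp_id=35: ✓ → 35915
emp_id=36: ✓ → 150584
emp_id=37: ✓ → 159225
emp_id=38: ✓ → 155361
emp_id=39: ✗
emp_id=40: ✓ → 127803
emp_id=41: ✓ → 62010
hr_sum = 97705 + 117781 + 52579 + 35915 + 150584 + 159225 + 155361 + 127803 + 62010 = 958963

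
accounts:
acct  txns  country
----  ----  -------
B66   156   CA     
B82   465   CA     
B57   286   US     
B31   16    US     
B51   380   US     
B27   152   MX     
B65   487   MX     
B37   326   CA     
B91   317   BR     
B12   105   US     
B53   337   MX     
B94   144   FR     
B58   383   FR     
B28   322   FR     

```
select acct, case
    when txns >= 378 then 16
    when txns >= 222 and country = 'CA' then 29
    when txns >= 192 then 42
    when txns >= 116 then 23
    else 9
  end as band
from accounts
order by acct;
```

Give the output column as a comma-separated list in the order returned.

9, 23, 42, 9, 29, 16, 42, 42, 16, 16, 23, 16, 42, 23

acct=B12: ELSE → 9
acct=B27: txns >= 116 → 23
acct=B28: txns >= 192 → 42
acct=B31: ELSE → 9
acct=B37: txns >= 222 and country = 'CA' → 29
acct=B51: txns >= 378 → 16
acct=B53: txns >= 192 → 42
acct=B57: txns >= 192 → 42
acct=B58: txns >= 378 → 16
acct=B65: txns >= 378 → 16
acct=B66: txns >= 116 → 23
acct=B82: txns >= 378 → 16
acct=B91: txns >= 192 → 42
acct=B94: txns >= 116 → 23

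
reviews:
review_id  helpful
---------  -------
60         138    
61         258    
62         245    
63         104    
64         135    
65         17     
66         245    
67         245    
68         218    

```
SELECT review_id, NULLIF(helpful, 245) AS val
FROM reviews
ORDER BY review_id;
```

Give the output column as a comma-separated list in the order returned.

138, 258, NULL, 104, 135, 17, NULL, NULL, 218

review_id=60: helpful=138 vs 245: differ → 138
review_id=61: helpful=258 vs 245: differ → 258
review_id=62: helpful=245 vs 245: equal → NULL
review_id=63: helpful=104 vs 245: differ → 104
review_id=64: helpful=135 vs 245: differ → 135
review_id=65: helpful=17 vs 245: differ → 17
review_id=66: helpful=245 vs 245: equal → NULL
review_id=67: helpful=245 vs 245: equal → NULL
review_id=68: helpful=218 vs 245: differ → 218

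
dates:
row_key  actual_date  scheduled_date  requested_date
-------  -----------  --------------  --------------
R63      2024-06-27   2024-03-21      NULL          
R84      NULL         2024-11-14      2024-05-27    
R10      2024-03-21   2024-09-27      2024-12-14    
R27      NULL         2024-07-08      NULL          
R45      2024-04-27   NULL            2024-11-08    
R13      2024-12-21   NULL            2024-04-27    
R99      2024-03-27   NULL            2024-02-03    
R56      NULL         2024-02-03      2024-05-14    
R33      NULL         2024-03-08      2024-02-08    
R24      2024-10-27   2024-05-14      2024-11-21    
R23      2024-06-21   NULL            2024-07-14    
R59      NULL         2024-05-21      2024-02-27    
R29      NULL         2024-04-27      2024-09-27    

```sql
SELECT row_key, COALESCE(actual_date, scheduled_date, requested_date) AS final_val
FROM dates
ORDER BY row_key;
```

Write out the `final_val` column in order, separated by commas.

2024-03-21, 2024-12-21, 2024-06-21, 2024-10-27, 2024-07-08, 2024-04-27, 2024-03-08, 2024-04-27, 2024-02-03, 2024-05-21, 2024-06-27, 2024-11-14, 2024-03-27

row_key=R10: actual_date=2024-03-21 → 2024-03-21
row_key=R13: actual_date=2024-12-21 → 2024-12-21
row_key=R23: actual_date=2024-06-21 → 2024-06-21
row_key=R24: actual_date=2024-10-27 → 2024-10-27
row_key=R27: actual_date=NULL, scheduled_date=2024-07-08 → 2024-07-08
row_key=R29: actual_date=NULL, scheduled_date=2024-04-27 → 2024-04-27
row_key=R33: actual_date=NULL, scheduled_date=2024-03-08 → 2024-03-08
row_key=R45: actual_date=2024-04-27 → 2024-04-27
row_key=R56: actual_date=NULL, scheduled_date=2024-02-03 → 2024-02-03
row_key=R59: actual_date=NULL, scheduled_date=2024-05-21 → 2024-05-21
row_key=R63: actual_date=2024-06-27 → 2024-06-27
row_key=R84: actual_date=NULL, scheduled_date=2024-11-14 → 2024-11-14
row_key=R99: actual_date=2024-03-27 → 2024-03-27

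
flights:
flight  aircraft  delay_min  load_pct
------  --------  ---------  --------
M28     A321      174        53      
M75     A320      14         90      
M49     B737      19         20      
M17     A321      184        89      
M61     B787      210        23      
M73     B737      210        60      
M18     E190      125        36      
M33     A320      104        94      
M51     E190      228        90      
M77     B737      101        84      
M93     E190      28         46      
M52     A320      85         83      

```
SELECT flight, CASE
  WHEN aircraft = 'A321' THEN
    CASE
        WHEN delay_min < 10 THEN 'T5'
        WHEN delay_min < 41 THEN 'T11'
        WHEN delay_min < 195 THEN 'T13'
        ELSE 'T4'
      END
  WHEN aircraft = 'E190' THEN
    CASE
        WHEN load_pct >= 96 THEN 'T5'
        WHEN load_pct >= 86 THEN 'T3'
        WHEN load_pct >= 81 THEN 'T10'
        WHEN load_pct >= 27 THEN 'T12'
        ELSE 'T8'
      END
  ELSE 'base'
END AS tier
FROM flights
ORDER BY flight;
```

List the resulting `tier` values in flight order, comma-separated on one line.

flight=M17: aircraft='A321' → inner[delay_min < 195] → T13
flight=M18: aircraft='E190' → inner[load_pct >= 27] → T12
flight=M28: aircraft='A321' → inner[delay_min < 195] → T13
flight=M33: aircraft='A320' → outer ELSE → base
flight=M49: aircraft='B737' → outer ELSE → base
flight=M51: aircraft='E190' → inner[load_pct >= 86] → T3
flight=M52: aircraft='A320' → outer ELSE → base
flight=M61: aircraft='B787' → outer ELSE → base
flight=M73: aircraft='B737' → outer ELSE → base
flight=M75: aircraft='A320' → outer ELSE → base
flight=M77: aircraft='B737' → outer ELSE → base
flight=M93: aircraft='E190' → inner[load_pct >= 27] → T12

T13, T12, T13, base, base, T3, base, base, base, base, base, T12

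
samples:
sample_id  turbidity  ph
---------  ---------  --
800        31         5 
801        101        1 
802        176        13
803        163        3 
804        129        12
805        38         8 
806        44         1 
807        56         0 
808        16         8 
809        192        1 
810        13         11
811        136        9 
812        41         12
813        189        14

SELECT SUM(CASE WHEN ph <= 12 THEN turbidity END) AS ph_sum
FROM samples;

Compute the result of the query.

960

sample_id=800: ✓ → 31
sample_id=801: ✓ → 101
sample_id=802: ✗
sample_id=803: ✓ → 163
sample_id=804: ✓ → 129
sample_id=805: ✓ → 38
sample_id=806: ✓ → 44
sample_id=807: ✓ → 56
sample_id=808: ✓ → 16
sample_id=809: ✓ → 192
sample_id=810: ✓ → 13
sample_id=811: ✓ → 136
sample_id=812: ✓ → 41
sample_id=813: ✗
ph_sum = 31 + 101 + 163 + 129 + 38 + 44 + 56 + 16 + 192 + 13 + 136 + 41 = 960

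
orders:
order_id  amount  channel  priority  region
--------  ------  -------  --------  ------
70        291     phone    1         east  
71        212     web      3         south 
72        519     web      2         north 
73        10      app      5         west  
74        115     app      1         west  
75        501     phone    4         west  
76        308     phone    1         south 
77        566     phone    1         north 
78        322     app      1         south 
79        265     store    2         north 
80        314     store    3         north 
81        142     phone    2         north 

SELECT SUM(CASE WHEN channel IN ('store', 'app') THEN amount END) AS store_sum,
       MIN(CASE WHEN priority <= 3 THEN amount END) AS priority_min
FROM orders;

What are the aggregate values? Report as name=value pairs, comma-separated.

[store_sum: channel IN ('store', 'app')]
order_id=70: ✗
order_id=71: ✗
order_id=72: ✗
order_id=73: ✓ → 10
order_id=74: ✓ → 115
order_id=75: ✗
order_id=76: ✗
order_id=77: ✗
order_id=78: ✓ → 322
order_id=79: ✓ → 265
order_id=80: ✓ → 314
order_id=81: ✗
store_sum = 10 + 115 + 322 + 265 + 314 = 1026
—
[priority_min: priority <= 3]
order_id=70: ✓ → 291
order_id=71: ✓ → 212
order_id=72: ✓ → 519
order_id=73: ✗
order_id=74: ✓ → 115
order_id=75: ✗
order_id=76: ✓ → 308
order_id=77: ✓ → 566
order_id=78: ✓ → 322
order_id=79: ✓ → 265
order_id=80: ✓ → 314
order_id=81: ✓ → 142
priority_min = MIN(291, 212, 519, 115, 308, 566, 322, 265, 314, 142) = 115

store_sum=1026, priority_min=115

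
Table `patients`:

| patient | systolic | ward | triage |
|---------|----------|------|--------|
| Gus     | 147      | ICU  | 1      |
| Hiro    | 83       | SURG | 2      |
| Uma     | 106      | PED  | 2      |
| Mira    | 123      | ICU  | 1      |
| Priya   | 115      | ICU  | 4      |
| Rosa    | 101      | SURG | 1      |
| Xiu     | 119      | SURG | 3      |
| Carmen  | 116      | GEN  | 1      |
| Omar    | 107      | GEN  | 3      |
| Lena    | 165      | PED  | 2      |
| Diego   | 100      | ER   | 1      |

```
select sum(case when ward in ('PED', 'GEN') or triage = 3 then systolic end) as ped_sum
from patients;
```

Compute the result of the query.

patient=Gus: ✗
patient=Hiro: ✗
patient=Uma: ✓ → 106
patient=Mira: ✗
patient=Priya: ✗
patient=Rosa: ✗
patient=Xiu: ✓ → 119
patient=Carmen: ✓ → 116
patient=Omar: ✓ → 107
patient=Lena: ✓ → 165
patient=Diego: ✗
ped_sum = 106 + 119 + 116 + 107 + 165 = 613

613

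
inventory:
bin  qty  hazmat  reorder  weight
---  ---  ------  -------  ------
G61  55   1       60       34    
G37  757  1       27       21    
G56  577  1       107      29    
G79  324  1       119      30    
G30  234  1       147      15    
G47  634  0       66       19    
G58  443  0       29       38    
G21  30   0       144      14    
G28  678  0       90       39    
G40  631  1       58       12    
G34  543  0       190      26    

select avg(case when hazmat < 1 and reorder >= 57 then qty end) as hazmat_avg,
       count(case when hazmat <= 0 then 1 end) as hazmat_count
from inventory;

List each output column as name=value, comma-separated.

hazmat_avg=471.25, hazmat_count=5

[hazmat_avg: hazmat < 1 and reorder >= 57]
bin=G61: ✗
bin=G37: ✗
bin=G56: ✗
bin=G79: ✗
bin=G30: ✗
bin=G47: ✓ → 634
bin=G58: ✗
bin=G21: ✓ → 30
bin=G28: ✓ → 678
bin=G40: ✗
bin=G34: ✓ → 543
hazmat_avg = (634 + 30 + 678 + 543) / 4 = 471.25
—
[hazmat_count: hazmat <= 0]
bin=G61: ✗
bin=G37: ✗
bin=G56: ✗
bin=G79: ✗
bin=G30: ✗
bin=G47: ✓ → 1
bin=G58: ✓ → 1
bin=G21: ✓ → 1
bin=G28: ✓ → 1
bin=G40: ✗
bin=G34: ✓ → 1
hazmat_count = COUNT(1, 1, 1, 1, 1) = 5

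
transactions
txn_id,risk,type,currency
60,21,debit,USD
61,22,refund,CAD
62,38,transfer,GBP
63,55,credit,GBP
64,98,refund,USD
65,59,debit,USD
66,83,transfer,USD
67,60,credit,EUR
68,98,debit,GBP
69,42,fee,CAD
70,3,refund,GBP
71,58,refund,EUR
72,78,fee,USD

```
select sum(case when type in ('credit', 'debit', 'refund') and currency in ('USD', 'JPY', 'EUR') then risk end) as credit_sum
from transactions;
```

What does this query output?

296

txn_id=60: ✓ → 21
txn_id=61: ✗
txn_id=62: ✗
txn_id=63: ✗
txn_id=64: ✓ → 98
txn_id=65: ✓ → 59
txn_id=66: ✗
txn_id=67: ✓ → 60
txn_id=68: ✗
txn_id=69: ✗
txn_id=70: ✗
txn_id=71: ✓ → 58
txn_id=72: ✗
credit_sum = 21 + 98 + 59 + 60 + 58 = 296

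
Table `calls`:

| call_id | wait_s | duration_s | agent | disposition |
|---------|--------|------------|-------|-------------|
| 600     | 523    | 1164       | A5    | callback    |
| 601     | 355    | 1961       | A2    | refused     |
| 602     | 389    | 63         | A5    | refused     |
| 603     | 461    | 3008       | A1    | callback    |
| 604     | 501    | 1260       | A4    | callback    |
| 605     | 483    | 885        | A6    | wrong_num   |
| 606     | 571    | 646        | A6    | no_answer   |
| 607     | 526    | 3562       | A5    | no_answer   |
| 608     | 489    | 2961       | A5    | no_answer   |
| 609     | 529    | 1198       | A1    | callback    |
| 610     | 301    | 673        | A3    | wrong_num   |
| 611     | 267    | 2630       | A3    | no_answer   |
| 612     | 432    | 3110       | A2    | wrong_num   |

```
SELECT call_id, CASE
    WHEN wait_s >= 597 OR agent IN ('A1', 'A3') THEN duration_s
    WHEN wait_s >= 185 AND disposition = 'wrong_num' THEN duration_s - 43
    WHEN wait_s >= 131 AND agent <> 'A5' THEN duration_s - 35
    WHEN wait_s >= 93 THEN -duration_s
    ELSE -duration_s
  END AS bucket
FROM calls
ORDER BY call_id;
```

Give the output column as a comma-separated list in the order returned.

-1164, 1926, -63, 3008, 1225, 842, 611, -3562, -2961, 1198, 673, 2630, 3067

call_id=600: wait_s >= 93 → -1164
call_id=601: wait_s >= 131 AND agent <> 'A5' → 1926
call_id=602: wait_s >= 93 → -63
call_id=603: wait_s >= 597 OR agent IN ('A1', 'A3') → 3008
call_id=604: wait_s >= 131 AND agent <> 'A5' → 1225
call_id=605: wait_s >= 185 AND disposition = 'wrong_num' → 842
call_id=606: wait_s >= 131 AND agent <> 'A5' → 611
call_id=607: wait_s >= 93 → -3562
call_id=608: wait_s >= 93 → -2961
call_id=609: wait_s >= 597 OR agent IN ('A1', 'A3') → 1198
call_id=610: wait_s >= 597 OR agent IN ('A1', 'A3') → 673
call_id=611: wait_s >= 597 OR agent IN ('A1', 'A3') → 2630
call_id=612: wait_s >= 185 AND disposition = 'wrong_num' → 3067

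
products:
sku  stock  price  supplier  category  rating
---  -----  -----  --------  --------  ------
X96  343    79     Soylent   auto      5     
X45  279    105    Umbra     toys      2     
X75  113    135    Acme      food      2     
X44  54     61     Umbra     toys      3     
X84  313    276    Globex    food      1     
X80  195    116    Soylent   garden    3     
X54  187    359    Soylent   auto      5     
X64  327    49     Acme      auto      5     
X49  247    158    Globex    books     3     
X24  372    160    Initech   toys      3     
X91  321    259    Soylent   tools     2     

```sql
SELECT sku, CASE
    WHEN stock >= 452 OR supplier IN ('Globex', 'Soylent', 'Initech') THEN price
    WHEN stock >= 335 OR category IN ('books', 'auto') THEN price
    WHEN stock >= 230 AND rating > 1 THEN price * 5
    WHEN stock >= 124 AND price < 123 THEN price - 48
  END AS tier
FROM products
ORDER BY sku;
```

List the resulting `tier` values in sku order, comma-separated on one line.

160, NULL, 525, 158, 359, 49, NULL, 116, 276, 259, 79

sku=X24: stock >= 452 OR supplier IN ('Globex', 'Soylent', 'Initech') → 160
sku=X44: (no match → NULL) → NULL
sku=X45: stock >= 230 AND rating > 1 → 525
sku=X49: stock >= 452 OR supplier IN ('Globex', 'Soylent', 'Initech') → 158
sku=X54: stock >= 452 OR supplier IN ('Globex', 'Soylent', 'Initech') → 359
sku=X64: stock >= 335 OR category IN ('books', 'auto') → 49
sku=X75: (no match → NULL) → NULL
sku=X80: stock >= 452 OR supplier IN ('Globex', 'Soylent', 'Initech') → 116
sku=X84: stock >= 452 OR supplier IN ('Globex', 'Soylent', 'Initech') → 276
sku=X91: stock >= 452 OR supplier IN ('Globex', 'Soylent', 'Initech') → 259
sku=X96: stock >= 452 OR supplier IN ('Globex', 'Soylent', 'Initech') → 79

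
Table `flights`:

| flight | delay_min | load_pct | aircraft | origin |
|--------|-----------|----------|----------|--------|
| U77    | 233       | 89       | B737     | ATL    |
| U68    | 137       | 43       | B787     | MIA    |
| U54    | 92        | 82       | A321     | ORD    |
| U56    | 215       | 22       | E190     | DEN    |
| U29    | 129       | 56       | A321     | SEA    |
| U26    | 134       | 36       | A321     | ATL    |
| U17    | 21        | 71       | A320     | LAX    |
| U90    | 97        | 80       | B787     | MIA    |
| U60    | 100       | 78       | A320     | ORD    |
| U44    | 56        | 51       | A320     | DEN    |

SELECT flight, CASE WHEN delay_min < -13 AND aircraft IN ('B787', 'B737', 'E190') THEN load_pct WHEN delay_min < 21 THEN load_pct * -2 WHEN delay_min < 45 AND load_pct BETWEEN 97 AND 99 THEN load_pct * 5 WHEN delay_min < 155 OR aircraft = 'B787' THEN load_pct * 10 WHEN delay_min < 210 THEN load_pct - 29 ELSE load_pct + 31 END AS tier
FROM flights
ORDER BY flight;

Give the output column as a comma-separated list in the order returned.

710, 360, 560, 510, 820, 53, 780, 430, 120, 800

flight=U17: delay_min < 155 OR aircraft = 'B787' → 710
flight=U26: delay_min < 155 OR aircraft = 'B787' → 360
flight=U29: delay_min < 155 OR aircraft = 'B787' → 560
flight=U44: delay_min < 155 OR aircraft = 'B787' → 510
flight=U54: delay_min < 155 OR aircraft = 'B787' → 820
flight=U56: ELSE → 53
flight=U60: delay_min < 155 OR aircraft = 'B787' → 780
flight=U68: delay_min < 155 OR aircraft = 'B787' → 430
flight=U77: ELSE → 120
flight=U90: delay_min < 155 OR aircraft = 'B787' → 800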